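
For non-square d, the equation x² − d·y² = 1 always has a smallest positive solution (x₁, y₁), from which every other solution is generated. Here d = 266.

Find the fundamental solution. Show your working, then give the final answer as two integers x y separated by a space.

685 42

√266 → a₀=16, period (3,4,3,32); ℓ=4 even so k=3
k=0  a_k=16  p_k/q_k = 16/1
…
k=2  a_k=4  p_k/q_k = 212/13
k=3  a_k=3  p_k/q_k = 685/42
fundamental: x₁=685, y₁=42  (since 469225 − 266·1764 = 1)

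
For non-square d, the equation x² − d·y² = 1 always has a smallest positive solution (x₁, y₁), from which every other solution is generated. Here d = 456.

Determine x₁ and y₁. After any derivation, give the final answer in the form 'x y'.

√456 = [21; 2,1,4,1,2,42, …], period ℓ=6 (even) → k=5
a_0=21:  p_0=21·1+0=21,  q_0=21·0+1=1
…
a_3=4:  p_3=4·64+43=299,  q_3=4·3+2=14
a_4=1:  p_4=1·299+64=363,  q_4=1·14+3=17
a_5=2:  p_5=2·363+299=1025,  q_5=2·17+14=48
fundamental: x₁=1025, y₁=48  (since 1050625 − 456·2304 = 1)

1025 48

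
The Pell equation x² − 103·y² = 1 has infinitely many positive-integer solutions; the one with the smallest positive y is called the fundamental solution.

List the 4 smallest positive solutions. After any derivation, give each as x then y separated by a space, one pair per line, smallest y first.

227528 22419
103537981567 10201900464
47115579739725224 4642436017523565
21440227253936863550977 2112568364380001494176

√103 → a₀=10, period (6,1,2,1,1,9,1,1,2,1,6,20); ℓ=12 even so k=11
k=0  a_k=10  p_k/q_k = 10/1
k=1  a_k=6  p_k/q_k = 61/6
k=2  a_k=1  p_k/q_k = 71/7
k=3  a_k=2  p_k/q_k = 203/20
k=4  a_k=1  p_k/q_k = 274/27
…
k=6  a_k=9  p_k/q_k = 4567/450
k=7  a_k=1  p_k/q_k = 5044/497
k=8  a_k=1  p_k/q_k = 9611/947
…
k=10  a_k=1  p_k/q_k = 33877/3338
k=11  a_k=6  p_k/q_k = 227528/22419
fundamental: x₁=227528, y₁=22419  (since 51768990784 − 103·502611561 = 1)
(227528+22419√103)^2 = 103537981567 + 10201900464√103
(227528+22419√103)^3 = 47115579739725224 + 4642436017523565√103
(227528+22419√103)^4 = 21440227253936863550977 + 2112568364380001494176√103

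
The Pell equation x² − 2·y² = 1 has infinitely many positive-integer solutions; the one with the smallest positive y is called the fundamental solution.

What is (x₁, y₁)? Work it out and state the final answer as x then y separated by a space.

d=2: √d = [1; 2] (ℓ=1, odd), read p_1/q_1
a_0=1:  p_0=1·1+0=1,  q_0=1·0+1=1
a_1=2:  p_1=2·1+1=3,  q_1=2·1+0=2
(x₁, y₁) = (3, 2);  3² − 2·2² = 1 ✓

3 2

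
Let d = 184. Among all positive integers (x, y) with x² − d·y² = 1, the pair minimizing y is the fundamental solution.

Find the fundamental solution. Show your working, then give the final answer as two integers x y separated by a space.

24335 1794

[13; 1,1,3,2,1,2,1,2,3,1,1,26] for √184; ℓ=12 ⇒ convergent index 11
a_0=13:  p_0=13·1+0=13,  q_0=13·0+1=1
a_1=1:  p_1=1·13+1=14,  q_1=1·1+0=1
…
a_3=3:  p_3=3·27+14=95,  q_3=3·2+1=7
a_4=2:  p_4=2·95+27=217,  q_4=2·7+2=16
…
a_6=2:  p_6=2·312+217=841,  q_6=2·23+16=62
…
a_8=2:  p_8=2·1153+841=3147,  q_8=2·85+62=232
a_9=3:  p_9=3·3147+1153=10594,  q_9=3·232+85=781
a_10=1:  p_10=1·10594+3147=13741,  q_10=1·781+232=1013
a_11=1:  p_11=1·13741+10594=24335,  q_11=1·1013+781=1794
fundamental: x₁=24335, y₁=1794  (since 592192225 − 184·3218436 = 1)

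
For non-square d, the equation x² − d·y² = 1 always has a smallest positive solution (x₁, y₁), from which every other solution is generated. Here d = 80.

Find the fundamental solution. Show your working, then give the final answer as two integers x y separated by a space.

√80 = [8; 1,16, …], period ℓ=2 (even) → k=1
i=0: a=8 ⇒ p=8, q=1
i=1: a=1 ⇒ p=9, q=1
→ (9, 1).  Check: 9²=81, 80·1²=80, difference 1.

9 1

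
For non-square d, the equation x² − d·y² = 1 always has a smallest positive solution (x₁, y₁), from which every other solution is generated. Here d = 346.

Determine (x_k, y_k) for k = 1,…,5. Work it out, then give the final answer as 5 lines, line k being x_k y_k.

[18; 1,1,1,1,36] for √346; ℓ=5 ⇒ convergent index 9
a_0=18:  p_0=18·1+0=18,  q_0=18·0+1=1
a_1=1:  p_1=1·18+1=19,  q_1=1·1+0=1
a_2=1:  p_2=1·19+18=37,  q_2=1·1+1=2
a_3=1:  p_3=1·37+19=56,  q_3=1·2+1=3
a_4=1:  p_4=1·56+37=93,  q_4=1·3+2=5
a_5=36:  p_5=36·93+56=3404,  q_5=36·5+3=183
…
a_7=1:  p_7=1·3497+3404=6901,  q_7=1·188+183=371
a_8=1:  p_8=1·6901+3497=10398,  q_8=1·371+188=559
a_9=1:  p_9=1·10398+6901=17299,  q_9=1·559+371=930
(x₁, y₁) = (17299, 930);  17299² − 346·930² = 1 ✓
(17299+930√346)^2 = 598510801 + 32176140√346
(17299+930√346)^3 = 20707276675699 + 1113230090790√346
(17299+930√346)^4 = 716430357827323201 + 38515534648976280√346
(17299+930√346)^5 = 24787057499402451432499 + 1332560466672051244650√346

17299 930
598510801 32176140
20707276675699 1113230090790
716430357827323201 38515534648976280
24787057499402451432499 1332560466672051244650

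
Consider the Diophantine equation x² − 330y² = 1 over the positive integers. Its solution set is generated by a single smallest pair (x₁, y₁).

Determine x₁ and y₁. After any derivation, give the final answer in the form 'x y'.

√330 = [18; 6,36, …], period ℓ=2 (even) → k=1
k=0  a_k=18  p_k/q_k = 18/1
k=1  a_k=6  p_k/q_k = 109/6
fundamental: x₁=109, y₁=6  (since 11881 − 330·36 = 1)

109 6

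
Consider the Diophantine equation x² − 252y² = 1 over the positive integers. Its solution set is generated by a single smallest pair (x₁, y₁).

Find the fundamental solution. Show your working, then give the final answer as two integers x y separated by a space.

√252 = [15; 1,6,1,30, …], period ℓ=4 (even) → k=3
a_0=15:  p_0=15·1+0=15,  q_0=15·0+1=1
a_1=1:  p_1=1·15+1=16,  q_1=1·1+0=1
a_2=6:  p_2=6·16+15=111,  q_2=6·1+1=7
a_3=1:  p_3=1·111+16=127,  q_3=1·7+1=8
fundamental: x₁=127, y₁=8  (since 16129 − 252·64 = 1)

127 8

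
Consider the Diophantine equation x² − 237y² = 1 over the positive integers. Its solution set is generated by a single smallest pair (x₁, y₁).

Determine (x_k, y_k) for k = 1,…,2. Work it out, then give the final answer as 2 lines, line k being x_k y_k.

d=237: √d = [15; 2,1,1,7,10,7,1,1,2,30] (ℓ=10, even), read p_9/q_9
k=0  a_k=15  p_k/q_k = 15/1
k=1  a_k=2  p_k/q_k = 31/2
…
k=7  a_k=1  p_k/q_k = 48001/3118
k=8  a_k=1  p_k/q_k = 90075/5851
k=9  a_k=2  p_k/q_k = 228151/14820
→ (228151, 14820).  Check: 228151²=52052878801, 237·14820²=52052878800, difference 1.
(228151+14820√237)^2 = 104105757601 + 6762395640√237

228151 14820
104105757601 6762395640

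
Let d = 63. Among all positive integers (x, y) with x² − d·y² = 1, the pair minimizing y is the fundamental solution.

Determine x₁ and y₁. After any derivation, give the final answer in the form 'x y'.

8 1

√63 = [7; 1,14, …], period ℓ=2 (even) → k=1
a_0=7:  p_0=7·1+0=7,  q_0=7·0+1=1
a_1=1:  p_1=1·7+1=8,  q_1=1·1+0=1
fundamental: x₁=8, y₁=1  (since 64 − 63·1 = 1)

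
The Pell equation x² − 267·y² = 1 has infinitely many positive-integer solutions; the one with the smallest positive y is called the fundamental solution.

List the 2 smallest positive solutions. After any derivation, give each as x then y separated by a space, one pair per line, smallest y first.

2402 147
11539207 706188

[16; 2,1,15,1,2,32] for √267; ℓ=6 ⇒ convergent index 5
k=0  a_k=16  p_k/q_k = 16/1
k=1  a_k=2  p_k/q_k = 33/2
…
k=3  a_k=15  p_k/q_k = 768/47
k=4  a_k=1  p_k/q_k = 817/50
k=5  a_k=2  p_k/q_k = 2402/147
(x₁, y₁) = (2402, 147);  2402² − 267·147² = 1 ✓
(2402+147√267)^2 = 11539207 + 706188√267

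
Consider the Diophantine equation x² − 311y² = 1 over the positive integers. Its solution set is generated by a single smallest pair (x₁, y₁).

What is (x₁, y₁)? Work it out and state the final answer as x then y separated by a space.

16883880 957397

√311 → a₀=17, period (1,1,1,2,1,…,1,1,34); ℓ=16 even so k=15
a_0=17:  p_0=17·1+0=17,  q_0=17·0+1=1
…
a_2=1:  p_2=1·18+17=35,  q_2=1·1+1=2
…
a_6=6:  p_6=6·194+141=1305,  q_6=6·11+8=74
a_7=3:  p_7=3·1305+194=4109,  q_7=3·74+11=233
a_8=17:  p_8=17·4109+1305=71158,  q_8=17·233+74=4035
a_9=3:  p_9=3·71158+4109=217583,  q_9=3·4035+233=12338
…
a_12=2:  p_12=2·1594239+1376656=4565134,  q_12=2·90401+78063=258865
…
a_14=1:  p_14=1·6159373+4565134=10724507,  q_14=1·349266+258865=608131
a_15=1:  p_15=1·10724507+6159373=16883880,  q_15=1·608131+349266=957397
→ (16883880, 957397).  Check: 16883880²=285065403854400, 311·957397²=285065403854399, difference 1.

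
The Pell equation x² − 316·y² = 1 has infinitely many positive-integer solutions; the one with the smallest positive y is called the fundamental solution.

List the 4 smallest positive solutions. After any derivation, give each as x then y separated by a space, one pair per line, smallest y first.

√316 = [17; 1,3,2,8,2,3,1,34, …], period ℓ=8 (even) → k=7
i=0: a=17 ⇒ p=17, q=1
i=1: a=1 ⇒ p=18, q=1
i=2: a=3 ⇒ p=71, q=4
i=3: a=2 ⇒ p=160, q=9
i=4: a=8 ⇒ p=1351, q=76
i=5: a=2 ⇒ p=2862, q=161
i=6: a=3 ⇒ p=9937, q=559
i=7: a=1 ⇒ p=12799, q=720
fundamental: x₁=12799, y₁=720  (since 163814401 − 316·518400 = 1)
n=2: (12799,720)∘(12799,720) = (12799·12799+316·720·720, 12799·720+720·12799) = (327628801,18430560)
n=3: (327628801,18430560)∘(12799,720) = (12799·327628801+316·720·18430560, 12799·18430560+720·327628801) = (8386642035199,471785474160)
n=4: (8386642035199,471785474160)∘(12799,720) = (12799·8386642035199+316·720·471785474160, 12799·471785474160+720·8386642035199) = (214681262489395201,12076764549117120)

12799 720
327628801 18430560
8386642035199 471785474160
214681262489395201 12076764549117120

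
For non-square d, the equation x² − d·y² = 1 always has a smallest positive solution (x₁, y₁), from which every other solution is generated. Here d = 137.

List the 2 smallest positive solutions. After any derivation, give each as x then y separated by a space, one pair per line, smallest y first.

√137 = [11; 1,2,2,1,1,2,2,1,22, …], period ℓ=9 (odd) → k=17
a_0=11:  p_0=11·1+0=11,  q_0=11·0+1=1
a_1=1:  p_1=1·11+1=12,  q_1=1·1+0=1
a_2=2:  p_2=2·12+11=35,  q_2=2·1+1=3
…
a_4=1:  p_4=1·82+35=117,  q_4=1·7+3=10
a_5=1:  p_5=1·117+82=199,  q_5=1·10+7=17
a_6=2:  p_6=2·199+117=515,  q_6=2·17+10=44
…
a_8=1:  p_8=1·1229+515=1744,  q_8=1·105+44=149
a_9=22:  p_9=22·1744+1229=39597,  q_9=22·149+105=3383
a_10=1:  p_10=1·39597+1744=41341,  q_10=1·3383+149=3532
a_11=2:  p_11=2·41341+39597=122279,  q_11=2·3532+3383=10447
a_12=2:  p_12=2·122279+41341=285899,  q_12=2·10447+3532=24426
a_13=1:  p_13=1·285899+122279=408178,  q_13=1·24426+10447=34873
a_14=1:  p_14=1·408178+285899=694077,  q_14=1·34873+24426=59299
a_15=2:  p_15=2·694077+408178=1796332,  q_15=2·59299+34873=153471
a_16=2:  p_16=2·1796332+694077=4286741,  q_16=2·153471+59299=366241
a_17=1:  p_17=1·4286741+1796332=6083073,  q_17=1·366241+153471=519712
(x₁, y₁) = (6083073, 519712);  6083073² − 137·519712² = 1 ✓
(6083073+519712√137)^2 = 74007554246657 + 6322892069952√137

6083073 519712
74007554246657 6322892069952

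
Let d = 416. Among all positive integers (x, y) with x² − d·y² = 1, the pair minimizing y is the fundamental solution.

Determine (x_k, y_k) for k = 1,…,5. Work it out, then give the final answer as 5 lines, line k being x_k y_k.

5201 255
54100801 2652510
562756526801 27591408765
5853793337683201 287005831321020
60891157735824130001 2985434629809841275

√416 → a₀=20, period (2,1,1,9,1,1,2,40); ℓ=8 even so k=7
k=0  a_k=20  p_k/q_k = 20/1
k=1  a_k=2  p_k/q_k = 41/2
k=2  a_k=1  p_k/q_k = 61/3
k=3  a_k=1  p_k/q_k = 102/5
k=4  a_k=9  p_k/q_k = 979/48
k=5  a_k=1  p_k/q_k = 1081/53
k=6  a_k=1  p_k/q_k = 2060/101
k=7  a_k=2  p_k/q_k = 5201/255
fundamental: x₁=5201, y₁=255  (since 27050401 − 416·65025 = 1)
k=2:  x_2 = 5201·5201+416·255·255 = 54100801,  y_2 = 5201·255+255·5201 = 2652510
k=3:  x_3 = 5201·54100801+416·255·2652510 = 562756526801,  y_3 = 5201·2652510+255·54100801 = 27591408765
k=4:  x_4 = 5201·562756526801+416·255·27591408765 = 5853793337683201,  y_4 = 5201·27591408765+255·562756526801 = 287005831321020
k=5:  x_5 = 5201·5853793337683201+416·255·287005831321020 = 60891157735824130001,  y_5 = 5201·287005831321020+255·5853793337683201 = 2985434629809841275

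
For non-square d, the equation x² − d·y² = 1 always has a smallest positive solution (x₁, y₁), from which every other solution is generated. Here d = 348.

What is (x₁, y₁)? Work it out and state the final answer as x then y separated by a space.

√348 → a₀=18, period (1,1,1,8,1,1,1,36); ℓ=8 even so k=7
i=0: a=18 ⇒ p=18, q=1
…
i=3: a=1 ⇒ p=56, q=3
i=4: a=8 ⇒ p=485, q=26
…
i=6: a=1 ⇒ p=1026, q=55
i=7: a=1 ⇒ p=1567, q=84
(x₁, y₁) = (1567, 84);  1567² − 348·84² = 1 ✓

1567 84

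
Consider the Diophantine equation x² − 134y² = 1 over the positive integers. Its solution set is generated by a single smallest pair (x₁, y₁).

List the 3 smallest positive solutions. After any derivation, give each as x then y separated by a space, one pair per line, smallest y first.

√134 = [11; 1,1,2,1,3,…,1,1,22, …], period ℓ=14 (even) → k=13
a_0=11:  p_0=11·1+0=11,  q_0=11·0+1=1
…
a_3=2:  p_3=2·23+12=58,  q_3=2·2+1=5
a_4=1:  p_4=1·58+23=81,  q_4=1·5+2=7
a_5=3:  p_5=3·81+58=301,  q_5=3·7+5=26
…
a_7=10:  p_7=10·382+301=4121,  q_7=10·33+26=356
…
a_9=3:  p_9=3·4503+4121=17630,  q_9=3·389+356=1523
a_10=1:  p_10=1·17630+4503=22133,  q_10=1·1523+389=1912
…
a_12=1:  p_12=1·61896+22133=84029,  q_12=1·5347+1912=7259
a_13=1:  p_13=1·84029+61896=145925,  q_13=1·7259+5347=12606
→ (145925, 12606).  Check: 145925²=21294105625, 134·12606²=21294105624, difference 1.
n=2: (145925,12606)∘(145925,12606) = (145925·145925+134·12606·12606, 145925·12606+12606·145925) = (42588211249,3679061100)
n=3: (42588211249,3679061100)∘(145925,12606) = (145925·42588211249+134·12606·3679061100, 145925·3679061100+12606·42588211249) = (12429369452874725,1073733982022394)

145925 12606
42588211249 3679061100
12429369452874725 1073733982022394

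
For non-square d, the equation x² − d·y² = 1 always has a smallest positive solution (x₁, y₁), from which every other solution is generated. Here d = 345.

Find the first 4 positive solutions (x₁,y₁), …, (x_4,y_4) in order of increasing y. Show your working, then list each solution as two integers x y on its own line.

√345 → a₀=18, period (1,1,2,1,6,1,2,1,1,36); ℓ=10 even so k=9
step 0: (18, 1)  from 18·(1,0) + (0,1)
…
step 2: (37, 2)  from 1·(19,1) + (18,1)
step 3: (93, 5)  from 2·(37,2) + (19,1)
step 4: (130, 7)  from 1·(93,5) + (37,2)
step 5: (873, 47)  from 6·(130,7) + (93,5)
step 6: (1003, 54)  from 1·(873,47) + (130,7)
step 7: (2879, 155)  from 2·(1003,54) + (873,47)
step 8: (3882, 209)  from 1·(2879,155) + (1003,54)
step 9: (6761, 364)  from 1·(3882,209) + (2879,155)
→ (6761, 364).  Check: 6761²=45711121, 345·364²=45711120, difference 1.
k=2:  x_2 = 6761·6761+345·364·364 = 91422241,  y_2 = 6761·364+364·6761 = 4922008
k=3:  x_3 = 6761·91422241+345·364·4922008 = 1236211536041,  y_3 = 6761·4922008+364·91422241 = 66555391812
k=4:  x_4 = 6761·1236211536041+345·364·66555391812 = 16716052298924161,  y_4 = 6761·66555391812+364·1236211536041 = 899962003159856

6761 364
91422241 4922008
1236211536041 66555391812
16716052298924161 899962003159856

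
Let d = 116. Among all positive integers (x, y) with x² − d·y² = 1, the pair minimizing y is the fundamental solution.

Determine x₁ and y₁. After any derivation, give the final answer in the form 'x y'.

9801 910

[10; 1,3,2,1,4,1,2,3,1,20] for √116; ℓ=10 ⇒ convergent index 9
k=0  a_k=10  p_k/q_k = 10/1
k=1  a_k=1  p_k/q_k = 11/1
k=2  a_k=3  p_k/q_k = 43/4
…
k=5  a_k=4  p_k/q_k = 657/61
k=6  a_k=1  p_k/q_k = 797/74
k=7  a_k=2  p_k/q_k = 2251/209
k=8  a_k=3  p_k/q_k = 7550/701
k=9  a_k=1  p_k/q_k = 9801/910
→ (9801, 910).  Check: 9801²=96059601, 116·910²=96059600, difference 1.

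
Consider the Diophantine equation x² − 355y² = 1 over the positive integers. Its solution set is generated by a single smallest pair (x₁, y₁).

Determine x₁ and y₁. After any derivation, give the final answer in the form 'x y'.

√355 → a₀=18, period (1,5,3,3,1,6,1,3,3,5,1,36); ℓ=12 even so k=11
a_0=18:  p_0=18·1+0=18,  q_0=18·0+1=1
…
a_2=5:  p_2=5·19+18=113,  q_2=5·1+1=6
a_3=3:  p_3=3·113+19=358,  q_3=3·6+1=19
a_4=3:  p_4=3·358+113=1187,  q_4=3·19+6=63
…
a_6=6:  p_6=6·1545+1187=10457,  q_6=6·82+63=555
…
a_8=3:  p_8=3·12002+10457=46463,  q_8=3·637+555=2466
…
a_10=5:  p_10=5·151391+46463=803418,  q_10=5·8035+2466=42641
a_11=1:  p_11=1·803418+151391=954809,  q_11=1·42641+8035=50676
(x₁, y₁) = (954809, 50676);  954809² − 355·50676² = 1 ✓

954809 50676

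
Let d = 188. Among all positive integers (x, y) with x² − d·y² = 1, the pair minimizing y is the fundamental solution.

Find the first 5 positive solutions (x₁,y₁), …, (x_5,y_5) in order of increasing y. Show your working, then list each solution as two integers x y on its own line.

[13; 1,2,2,6,2,2,1,26] for √188; ℓ=8 ⇒ convergent index 7
step 0: (13, 1)  from 13·(1,0) + (0,1)
step 1: (14, 1)  from 1·(13,1) + (1,0)
step 2: (41, 3)  from 2·(14,1) + (13,1)
…
step 4: (617, 45)  from 6·(96,7) + (41,3)
step 5: (1330, 97)  from 2·(617,45) + (96,7)
step 6: (3277, 239)  from 2·(1330,97) + (617,45)
step 7: (4607, 336)  from 1·(3277,239) + (1330,97)
→ (4607, 336).  Check: 4607²=21224449, 188·336²=21224448, difference 1.
k=2:  x_2 = 4607·4607+188·336·336 = 42448897,  y_2 = 4607·336+336·4607 = 3095904
k=3:  x_3 = 4607·42448897+188·336·3095904 = 391124132351,  y_3 = 4607·3095904+336·42448897 = 28525659120
k=4:  x_4 = 4607·391124132351+188·336·28525659120 = 3603817713033217,  y_4 = 4607·28525659120+336·391124132351 = 262835420035776
k=5:  x_5 = 4607·3603817713033217+188·336·262835420035776 = 33205576016763929087,  y_5 = 4607·262835420035776+336·3603817713033217 = 2421765531683980944

4607 336
42448897 3095904
391124132351 28525659120
3603817713033217 262835420035776
33205576016763929087 2421765531683980944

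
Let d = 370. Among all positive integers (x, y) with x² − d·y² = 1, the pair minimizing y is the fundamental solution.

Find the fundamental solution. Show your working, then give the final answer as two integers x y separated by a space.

213859 11118

√370 = [19; 4,4,38, …], period ℓ=3 (odd) → k=5
a_0=19:  p_0=19·1+0=19,  q_0=19·0+1=1
…
a_3=38:  p_3=38·327+77=12503,  q_3=38·17+4=650
a_4=4:  p_4=4·12503+327=50339,  q_4=4·650+17=2617
a_5=4:  p_5=4·50339+12503=213859,  q_5=4·2617+650=11118
(x₁, y₁) = (213859, 11118);  213859² − 370·11118² = 1 ✓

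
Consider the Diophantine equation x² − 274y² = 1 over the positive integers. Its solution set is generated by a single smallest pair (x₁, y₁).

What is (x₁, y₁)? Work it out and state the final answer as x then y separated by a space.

d=274: √d = [16; 1,1,4,4,1,1,32] (ℓ=7, odd), read p_13/q_13
k=0  a_k=16  p_k/q_k = 16/1
k=1  a_k=1  p_k/q_k = 17/1
…
k=4  a_k=4  p_k/q_k = 629/38
k=5  a_k=1  p_k/q_k = 778/47
k=6  a_k=1  p_k/q_k = 1407/85
…
k=8  a_k=1  p_k/q_k = 47209/2852
k=9  a_k=1  p_k/q_k = 93011/5619
…
k=12  a_k=1  p_k/q_k = 2189276/132259
k=13  a_k=1  p_k/q_k = 3959299/239190
fundamental: x₁=3959299, y₁=239190  (since 15676048571401 − 274·57211856100 = 1)

3959299 239190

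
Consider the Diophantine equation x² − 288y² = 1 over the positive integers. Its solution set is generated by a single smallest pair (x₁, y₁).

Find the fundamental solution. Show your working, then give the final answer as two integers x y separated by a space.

√288 = [16; 1,32, …], period ℓ=2 (even) → k=1
step 0: (16, 1)  from 16·(1,0) + (0,1)
step 1: (17, 1)  from 1·(16,1) + (1,0)
fundamental: x₁=17, y₁=1  (since 289 − 288·1 = 1)

17 1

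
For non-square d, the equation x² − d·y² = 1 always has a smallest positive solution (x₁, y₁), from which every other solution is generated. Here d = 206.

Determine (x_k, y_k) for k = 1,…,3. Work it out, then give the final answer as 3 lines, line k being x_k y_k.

d=206: √d = [14; 2,1,5,14,5,1,2,28] (ℓ=8, even), read p_7/q_7
a_0=14:  p_0=14·1+0=14,  q_0=14·0+1=1
a_1=2:  p_1=2·14+1=29,  q_1=2·1+0=2
a_2=1:  p_2=1·29+14=43,  q_2=1·2+1=3
a_3=5:  p_3=5·43+29=244,  q_3=5·3+2=17
a_4=14:  p_4=14·244+43=3459,  q_4=14·17+3=241
a_5=5:  p_5=5·3459+244=17539,  q_5=5·241+17=1222
a_6=1:  p_6=1·17539+3459=20998,  q_6=1·1222+241=1463
a_7=2:  p_7=2·20998+17539=59535,  q_7=2·1463+1222=4148
(x₁, y₁) = (59535, 4148);  59535² − 206·4148² = 1 ✓
(59535+4148√206)^2 = 7088832449 + 493902360√206
(59535+4148√206)^3 = 844067279642895 + 58808954001052√206

59535 4148
7088832449 493902360
844067279642895 58808954001052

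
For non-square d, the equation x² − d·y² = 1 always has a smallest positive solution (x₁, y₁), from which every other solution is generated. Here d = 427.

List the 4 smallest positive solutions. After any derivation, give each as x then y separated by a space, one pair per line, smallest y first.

√427 = [20; 1,1,1,40, …], period ℓ=4 (even) → k=3
k=0  a_k=20  p_k/q_k = 20/1
…
k=2  a_k=1  p_k/q_k = 41/2
k=3  a_k=1  p_k/q_k = 62/3
(x₁, y₁) = (62, 3);  62² − 427·3² = 1 ✓
k=2:  x_2 = 62·62+427·3·3 = 7687,  y_2 = 62·3+3·62 = 372
k=3:  x_3 = 62·7687+427·3·372 = 953126,  y_3 = 62·372+3·7687 = 46125
k=4:  x_4 = 62·953126+427·3·46125 = 118179937,  y_4 = 62·46125+3·953126 = 5719128

62 3
7687 372
953126 46125
118179937 5719128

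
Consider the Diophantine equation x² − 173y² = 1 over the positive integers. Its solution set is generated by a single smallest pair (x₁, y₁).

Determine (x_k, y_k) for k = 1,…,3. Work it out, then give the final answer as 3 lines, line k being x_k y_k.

2499849 190060
12498490045601 950242601880
62488675684008728649 4750926036134042180

[13; 6,1,1,6,26] for √173; ℓ=5 ⇒ convergent index 9
a_0=13:  p_0=13·1+0=13,  q_0=13·0+1=1
a_1=6:  p_1=6·13+1=79,  q_1=6·1+0=6
a_2=1:  p_2=1·79+13=92,  q_2=1·6+1=7
…
a_5=26:  p_5=26·1118+171=29239,  q_5=26·85+13=2223
a_6=6:  p_6=6·29239+1118=176552,  q_6=6·2223+85=13423
a_7=1:  p_7=1·176552+29239=205791,  q_7=1·13423+2223=15646
a_8=1:  p_8=1·205791+176552=382343,  q_8=1·15646+13423=29069
a_9=6:  p_9=6·382343+205791=2499849,  q_9=6·29069+15646=190060
fundamental: x₁=2499849, y₁=190060  (since 6249245022801 − 173·36122803600 = 1)
(x_2, y_2) = (2499849·2499849 + 173·190060·190060, 2499849·190060 + 190060·2499849) = (12498490045601, 950242601880)
(x_3, y_3) = (2499849·12498490045601 + 173·190060·950242601880, 2499849·950242601880 + 190060·12498490045601) = (62488675684008728649, 4750926036134042180)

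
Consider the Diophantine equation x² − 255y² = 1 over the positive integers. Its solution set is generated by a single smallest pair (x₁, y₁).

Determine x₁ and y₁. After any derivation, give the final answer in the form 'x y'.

16 1

√255 → a₀=15, period (1,30); ℓ=2 even so k=1
k=0  a_k=15  p_k/q_k = 15/1
k=1  a_k=1  p_k/q_k = 16/1
(x₁, y₁) = (16, 1);  16² − 255·1² = 1 ✓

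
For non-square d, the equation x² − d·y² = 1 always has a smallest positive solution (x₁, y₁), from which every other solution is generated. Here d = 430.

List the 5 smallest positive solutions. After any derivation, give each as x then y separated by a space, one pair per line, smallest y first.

[20; 1,2,1,3,1,…,2,1,40] for √430; ℓ=14 ⇒ convergent index 13
a_0=20:  p_0=20·1+0=20,  q_0=20·0+1=1
a_1=1:  p_1=1·20+1=21,  q_1=1·1+0=1
…
a_3=1:  p_3=1·62+21=83,  q_3=1·3+1=4
a_4=3:  p_4=3·83+62=311,  q_4=3·4+3=15
a_5=1:  p_5=1·311+83=394,  q_5=1·15+4=19
a_6=6:  p_6=6·394+311=2675,  q_6=6·19+15=129
…
a_8=6:  p_8=6·21794+2675=133439,  q_8=6·1051+129=6435
a_9=1:  p_9=1·133439+21794=155233,  q_9=1·6435+1051=7486
…
a_12=2:  p_12=2·754371+599138=2107880,  q_12=2·36379+28893=101651
a_13=1:  p_13=1·2107880+754371=2862251,  q_13=1·101651+36379=138030
fundamental: x₁=2862251, y₁=138030  (since 8192480787001 − 430·19052280900 = 1)
k=2:  x_2 = 2862251·2862251+430·138030·138030 = 16384961574001,  y_2 = 2862251·138030+138030·2862251 = 790153011060
k=3:  x_3 = 2862251·16384961574001+430·138030·790153011060 = 93795745300289010251,  y_3 = 2862251·790153011060+138030·16384961574001 = 4523232492118854090
k=4:  x_4 = 2862251·93795745300289010251+430·138030·4523232492118854090 = 536933931562978654798296001,  y_4 = 2862251·4523232492118854090+138030·93795745300289010251 = 25893253447598574322902120
k=5:  x_5 = 2862251·536933931562978654798296001+430·138030·25893253447598574322902120 = 3073679365100040639604854765306251,  y_5 = 2862251·25893253447598574322902120+138030·536933931562978654798296001 = 148225981147280410676109712890150

2862251 138030
16384961574001 790153011060
93795745300289010251 4523232492118854090
536933931562978654798296001 25893253447598574322902120
3073679365100040639604854765306251 148225981147280410676109712890150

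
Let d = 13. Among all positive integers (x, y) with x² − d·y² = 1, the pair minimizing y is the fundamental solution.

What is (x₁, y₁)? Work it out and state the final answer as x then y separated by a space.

649 180

[3; 1,1,1,1,6] for √13; ℓ=5 ⇒ convergent index 9
k=0  a_k=3  p_k/q_k = 3/1
k=1  a_k=1  p_k/q_k = 4/1
…
k=8  a_k=1  p_k/q_k = 393/109
k=9  a_k=1  p_k/q_k = 649/180
fundamental: x₁=649, y₁=180  (since 421201 − 13·32400 = 1)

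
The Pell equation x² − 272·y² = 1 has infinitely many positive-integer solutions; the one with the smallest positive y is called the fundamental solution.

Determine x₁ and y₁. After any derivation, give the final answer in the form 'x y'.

33 2

√272 → a₀=16, period (2,32); ℓ=2 even so k=1
step 0: (16, 1)  from 16·(1,0) + (0,1)
step 1: (33, 2)  from 2·(16,1) + (1,0)
(x₁, y₁) = (33, 2);  33² − 272·2² = 1 ✓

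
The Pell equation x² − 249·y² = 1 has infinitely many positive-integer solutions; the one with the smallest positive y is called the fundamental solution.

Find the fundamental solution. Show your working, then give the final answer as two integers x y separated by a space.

√249 → a₀=15, period (1,3,1,1,5,…,3,1,30); ℓ=16 even so k=15
a_0=15:  p_0=15·1+0=15,  q_0=15·0+1=1
a_1=1:  p_1=1·15+1=16,  q_1=1·1+0=1
a_2=3:  p_2=3·16+15=63,  q_2=3·1+1=4
a_3=1:  p_3=1·63+16=79,  q_3=1·4+1=5
a_4=1:  p_4=1·79+63=142,  q_4=1·5+4=9
a_5=5:  p_5=5·142+79=789,  q_5=5·9+5=50
a_6=1:  p_6=1·789+142=931,  q_6=1·50+9=59
a_7=3:  p_7=3·931+789=3582,  q_7=3·59+50=227
a_8=10:  p_8=10·3582+931=36751,  q_8=10·227+59=2329
a_9=3:  p_9=3·36751+3582=113835,  q_9=3·2329+227=7214
a_10=1:  p_10=1·113835+36751=150586,  q_10=1·7214+2329=9543
a_11=5:  p_11=5·150586+113835=866765,  q_11=5·9543+7214=54929
a_12=1:  p_12=1·866765+150586=1017351,  q_12=1·54929+9543=64472
a_13=1:  p_13=1·1017351+866765=1884116,  q_13=1·64472+54929=119401
a_14=3:  p_14=3·1884116+1017351=6669699,  q_14=3·119401+64472=422675
a_15=1:  p_15=1·6669699+1884116=8553815,  q_15=1·422675+119401=542076
→ (8553815, 542076).  Check: 8553815²=73167751054225, 249·542076²=73167751054224, difference 1.

8553815 542076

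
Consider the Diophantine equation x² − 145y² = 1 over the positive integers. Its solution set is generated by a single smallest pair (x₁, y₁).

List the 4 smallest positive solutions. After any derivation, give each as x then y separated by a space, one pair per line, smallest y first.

[12; 24] for √145; ℓ=1 ⇒ convergent index 1
a_0=12:  p_0=12·1+0=12,  q_0=12·0+1=1
a_1=24:  p_1=24·12+1=289,  q_1=24·1+0=24
(x₁, y₁) = (289, 24);  289² − 145·24² = 1 ✓
(289+24√145)^2 = 167041 + 13872√145
(289+24√145)^3 = 96549409 + 8017992√145
(289+24√145)^4 = 55805391361 + 4634385504√145

289 24
167041 13872
96549409 8017992
55805391361 4634385504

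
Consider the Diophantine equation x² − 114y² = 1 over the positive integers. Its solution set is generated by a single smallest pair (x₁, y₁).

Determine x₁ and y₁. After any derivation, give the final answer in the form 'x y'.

√114 → a₀=10, period (1,2,10,2,1,20); ℓ=6 even so k=5
i=0: a=10 ⇒ p=10, q=1
…
i=2: a=2 ⇒ p=32, q=3
i=3: a=10 ⇒ p=331, q=31
i=4: a=2 ⇒ p=694, q=65
i=5: a=1 ⇒ p=1025, q=96
(x₁, y₁) = (1025, 96);  1025² − 114·96² = 1 ✓

1025 96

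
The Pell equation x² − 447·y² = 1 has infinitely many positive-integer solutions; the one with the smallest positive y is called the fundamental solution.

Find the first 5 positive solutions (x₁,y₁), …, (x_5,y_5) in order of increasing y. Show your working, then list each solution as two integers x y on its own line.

√447 → a₀=21, period (7,42); ℓ=2 even so k=1
a_0=21:  p_0=21·1+0=21,  q_0=21·0+1=1
a_1=7:  p_1=7·21+1=148,  q_1=7·1+0=7
(x₁, y₁) = (148, 7);  148² − 447·7² = 1 ✓
(148+7√447)^2 = 43807 + 2072√447
(148+7√447)^3 = 12966724 + 613305√447
(148+7√447)^4 = 3838106497 + 181536208√447
(148+7√447)^5 = 1136066556388 + 53734104263√447

148 7
43807 2072
12966724 613305
3838106497 181536208
1136066556388 53734104263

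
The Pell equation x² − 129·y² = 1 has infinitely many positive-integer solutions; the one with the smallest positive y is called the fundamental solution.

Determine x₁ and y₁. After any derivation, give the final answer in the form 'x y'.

16855 1484

d=129: √d = [11; 2,1,3,1,6,1,3,1,2,22] (ℓ=10, even), read p_9/q_9
k=0  a_k=11  p_k/q_k = 11/1
k=1  a_k=2  p_k/q_k = 23/2
…
k=8  a_k=1  p_k/q_k = 6031/531
k=9  a_k=2  p_k/q_k = 16855/1484
fundamental: x₁=16855, y₁=1484  (since 284091025 − 129·2202256 = 1)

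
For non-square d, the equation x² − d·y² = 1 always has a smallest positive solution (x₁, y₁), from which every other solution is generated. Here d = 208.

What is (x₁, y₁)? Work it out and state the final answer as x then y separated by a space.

√208 → a₀=14, period (2,2,1,2,2,28); ℓ=6 even so k=5
step 0: (14, 1)  from 14·(1,0) + (0,1)
step 1: (29, 2)  from 2·(14,1) + (1,0)
…
step 3: (101, 7)  from 1·(72,5) + (29,2)
step 4: (274, 19)  from 2·(101,7) + (72,5)
step 5: (649, 45)  from 2·(274,19) + (101,7)
→ (649, 45).  Check: 649²=421201, 208·45²=421200, difference 1.

649 45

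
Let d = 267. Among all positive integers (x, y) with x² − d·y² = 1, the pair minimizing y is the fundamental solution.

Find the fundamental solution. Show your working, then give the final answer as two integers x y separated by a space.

2402 147

[16; 2,1,15,1,2,32] for √267; ℓ=6 ⇒ convergent index 5
a_0=16:  p_0=16·1+0=16,  q_0=16·0+1=1
a_1=2:  p_1=2·16+1=33,  q_1=2·1+0=2
a_2=1:  p_2=1·33+16=49,  q_2=1·2+1=3
a_3=15:  p_3=15·49+33=768,  q_3=15·3+2=47
a_4=1:  p_4=1·768+49=817,  q_4=1·47+3=50
a_5=2:  p_5=2·817+768=2402,  q_5=2·50+47=147
(x₁, y₁) = (2402, 147);  2402² − 267·147² = 1 ✓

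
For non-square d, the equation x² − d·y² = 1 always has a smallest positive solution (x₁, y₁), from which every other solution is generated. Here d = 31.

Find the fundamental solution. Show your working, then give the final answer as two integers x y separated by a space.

1520 273

[5; 1,1,3,5,3,1,1,10] for √31; ℓ=8 ⇒ convergent index 7
a_0=5:  p_0=5·1+0=5,  q_0=5·0+1=1
…
a_2=1:  p_2=1·6+5=11,  q_2=1·1+1=2
…
a_5=3:  p_5=3·206+39=657,  q_5=3·37+7=118
a_6=1:  p_6=1·657+206=863,  q_6=1·118+37=155
a_7=1:  p_7=1·863+657=1520,  q_7=1·155+118=273
(x₁, y₁) = (1520, 273);  1520² − 31·273² = 1 ✓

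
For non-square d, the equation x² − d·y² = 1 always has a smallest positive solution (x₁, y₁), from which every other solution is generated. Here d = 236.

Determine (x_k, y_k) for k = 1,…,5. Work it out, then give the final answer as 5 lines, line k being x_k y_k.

√236 = [15; 2,1,3,5,1,6,1,5,3,1,2,30, …], period ℓ=12 (even) → k=11
i=0: a=15 ⇒ p=15, q=1
…
i=3: a=3 ⇒ p=169, q=11
i=4: a=5 ⇒ p=891, q=58
i=5: a=1 ⇒ p=1060, q=69
…
i=8: a=5 ⇒ p=48806, q=3177
…
i=10: a=1 ⇒ p=203535, q=13249
i=11: a=2 ⇒ p=561799, q=36570
→ (561799, 36570).  Check: 561799²=315618116401, 236·36570²=315618116400, difference 1.
n=2: (561799,36570)∘(561799,36570) = (561799·561799+236·36570·36570, 561799·36570+36570·561799) = (631236232801,41089978860)
n=3: (631236232801,41089978860)∘(561799,36570) = (561799·631236232801+236·36570·41089978860, 561799·41089978860+36570·631236232801) = (709255768702176199,46168618067101710)
n=4: (709255768702176199,46168618067101710)∘(561799,36570) = (561799·709255768702176199+236·36570·46168618067101710, 561799·46168618067101710+36570·709255768702176199) = (796918363201596536611201,51874966922918257173720)
n=5: (796918363201596536611201,51874966922918257173720)∘(561799,36570) = (561799·796918363201596536611201+236·36570·51874966922918257173720, 561799·51874966922918257173720+36570·796918363201596536611201) = (895415879055878209574570044999,58286609084610939305810342850)

561799 36570
631236232801 41089978860
709255768702176199 46168618067101710
796918363201596536611201 51874966922918257173720
895415879055878209574570044999 58286609084610939305810342850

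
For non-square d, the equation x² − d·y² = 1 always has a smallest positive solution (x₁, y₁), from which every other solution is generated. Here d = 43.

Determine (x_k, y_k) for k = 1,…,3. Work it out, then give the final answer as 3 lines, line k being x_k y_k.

3482 531
24248647 3697884
168867574226 25752063645

[6; 1,1,3,1,5,1,3,1,1,12] for √43; ℓ=10 ⇒ convergent index 9
i=0: a=6 ⇒ p=6, q=1
…
i=3: a=3 ⇒ p=46, q=7
i=4: a=1 ⇒ p=59, q=9
…
i=6: a=1 ⇒ p=400, q=61
i=7: a=3 ⇒ p=1541, q=235
i=8: a=1 ⇒ p=1941, q=296
i=9: a=1 ⇒ p=3482, q=531
(x₁, y₁) = (3482, 531);  3482² − 43·531² = 1 ✓
k=2:  x_2 = 3482·3482+43·531·531 = 24248647,  y_2 = 3482·531+531·3482 = 3697884
k=3:  x_3 = 3482·24248647+43·531·3697884 = 168867574226,  y_3 = 3482·3697884+531·24248647 = 25752063645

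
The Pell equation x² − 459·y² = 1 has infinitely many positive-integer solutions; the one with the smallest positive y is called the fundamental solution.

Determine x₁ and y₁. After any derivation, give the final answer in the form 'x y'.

d=459: √d = [21; 2,2,1,4,21,4,1,2,2,42] (ℓ=10, even), read p_9/q_9
step 0: (21, 1)  from 21·(1,0) + (0,1)
step 1: (43, 2)  from 2·(21,1) + (1,0)
step 2: (107, 5)  from 2·(43,2) + (21,1)
…
step 4: (707, 33)  from 4·(150,7) + (107,5)
…
step 6: (60695, 2833)  from 4·(14997,700) + (707,33)
step 7: (75692, 3533)  from 1·(60695,2833) + (14997,700)
step 8: (212079, 9899)  from 2·(75692,3533) + (60695,2833)
step 9: (499850, 23331)  from 2·(212079,9899) + (75692,3533)
→ (499850, 23331).  Check: 499850²=249850022500, 459·23331²=249850022499, difference 1.

499850 23331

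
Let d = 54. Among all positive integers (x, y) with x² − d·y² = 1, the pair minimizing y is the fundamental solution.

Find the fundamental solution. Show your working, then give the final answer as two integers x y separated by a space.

√54 → a₀=7, period (2,1,6,1,2,14); ℓ=6 even so k=5
a_0=7:  p_0=7·1+0=7,  q_0=7·0+1=1
a_1=2:  p_1=2·7+1=15,  q_1=2·1+0=2
a_2=1:  p_2=1·15+7=22,  q_2=1·2+1=3
a_3=6:  p_3=6·22+15=147,  q_3=6·3+2=20
a_4=1:  p_4=1·147+22=169,  q_4=1·20+3=23
a_5=2:  p_5=2·169+147=485,  q_5=2·23+20=66
fundamental: x₁=485, y₁=66  (since 235225 − 54·4356 = 1)

485 66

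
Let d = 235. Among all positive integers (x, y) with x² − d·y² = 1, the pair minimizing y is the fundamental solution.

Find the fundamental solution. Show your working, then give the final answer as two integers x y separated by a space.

46 3

[15; 3,30] for √235; ℓ=2 ⇒ convergent index 1
step 0: (15, 1)  from 15·(1,0) + (0,1)
step 1: (46, 3)  from 3·(15,1) + (1,0)
fundamental: x₁=46, y₁=3  (since 2116 − 235·9 = 1)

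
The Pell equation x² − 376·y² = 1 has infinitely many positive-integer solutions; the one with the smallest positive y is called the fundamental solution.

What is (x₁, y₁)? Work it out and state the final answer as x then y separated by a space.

2143295 110532

d=376: √d = [19; 2,1,1,3,1,…,1,2,38] (ℓ=16, even), read p_15/q_15
step 0: (19, 1)  from 19·(1,0) + (0,1)
…
step 3: (97, 5)  from 1·(58,3) + (39,2)
…
step 14: (837427, 43187)  from 1·(468441,24158) + (368986,19029)
step 15: (2143295, 110532)  from 2·(837427,43187) + (468441,24158)
(x₁, y₁) = (2143295, 110532);  2143295² − 376·110532² = 1 ✓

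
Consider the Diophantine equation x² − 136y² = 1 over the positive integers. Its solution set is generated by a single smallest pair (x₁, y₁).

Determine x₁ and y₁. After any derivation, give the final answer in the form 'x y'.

35 3

√136 = [11; 1,1,1,22, …], period ℓ=4 (even) → k=3
step 0: (11, 1)  from 11·(1,0) + (0,1)
step 1: (12, 1)  from 1·(11,1) + (1,0)
step 2: (23, 2)  from 1·(12,1) + (11,1)
step 3: (35, 3)  from 1·(23,2) + (12,1)
fundamental: x₁=35, y₁=3  (since 1225 − 136·9 = 1)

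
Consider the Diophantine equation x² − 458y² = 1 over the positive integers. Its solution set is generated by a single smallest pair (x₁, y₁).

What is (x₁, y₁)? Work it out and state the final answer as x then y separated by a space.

d=458: √d = [21; 2,2,42] (ℓ=3, odd), read p_5/q_5
a_0=21:  p_0=21·1+0=21,  q_0=21·0+1=1
a_1=2:  p_1=2·21+1=43,  q_1=2·1+0=2
…
a_4=2:  p_4=2·4537+107=9181,  q_4=2·212+5=429
a_5=2:  p_5=2·9181+4537=22899,  q_5=2·429+212=1070
(x₁, y₁) = (22899, 1070);  22899² − 458·1070² = 1 ✓

22899 1070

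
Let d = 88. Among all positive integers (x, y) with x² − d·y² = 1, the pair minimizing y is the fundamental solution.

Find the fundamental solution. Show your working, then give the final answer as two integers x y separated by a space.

197 21

√88 = [9; 2,1,1,1,2,18, …], period ℓ=6 (even) → k=5
a_0=9:  p_0=9·1+0=9,  q_0=9·0+1=1
a_1=2:  p_1=2·9+1=19,  q_1=2·1+0=2
a_2=1:  p_2=1·19+9=28,  q_2=1·2+1=3
a_3=1:  p_3=1·28+19=47,  q_3=1·3+2=5
a_4=1:  p_4=1·47+28=75,  q_4=1·5+3=8
a_5=2:  p_5=2·75+47=197,  q_5=2·8+5=21
fundamental: x₁=197, y₁=21  (since 38809 − 88·441 = 1)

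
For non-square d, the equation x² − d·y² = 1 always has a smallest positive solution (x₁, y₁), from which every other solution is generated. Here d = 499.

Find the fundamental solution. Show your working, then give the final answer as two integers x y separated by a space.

√499 = [22; 2,1,21,1,2,44, …], period ℓ=6 (even) → k=5
a_0=22:  p_0=22·1+0=22,  q_0=22·0+1=1
a_1=2:  p_1=2·22+1=45,  q_1=2·1+0=2
a_2=1:  p_2=1·45+22=67,  q_2=1·2+1=3
…
a_4=1:  p_4=1·1452+67=1519,  q_4=1·65+3=68
a_5=2:  p_5=2·1519+1452=4490,  q_5=2·68+65=201
→ (4490, 201).  Check: 4490²=20160100, 499·201²=20160099, difference 1.

4490 201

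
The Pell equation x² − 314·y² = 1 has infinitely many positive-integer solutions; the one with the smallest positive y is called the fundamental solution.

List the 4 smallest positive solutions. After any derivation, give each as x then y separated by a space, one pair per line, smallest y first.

d=314: √d = [17; 1,2,1,1,2,1,34] (ℓ=7, odd), read p_13/q_13
i=0: a=17 ⇒ p=17, q=1
…
i=3: a=1 ⇒ p=71, q=4
i=4: a=1 ⇒ p=124, q=7
…
i=6: a=1 ⇒ p=443, q=25
…
i=8: a=1 ⇒ p=15824, q=893
…
i=12: a=2 ⇒ p=282617, q=15949
i=13: a=1 ⇒ p=392499, q=22150
→ (392499, 22150).  Check: 392499²=154055465001, 314·22150²=154055465000, difference 1.
k=2:  x_2 = 392499·392499+314·22150·22150 = 308110930001,  y_2 = 392499·22150+22150·392499 = 17387705700
k=3:  x_3 = 392499·308110930001+314·22150·17387705700 = 241866463828532499,  y_3 = 392499·17387705700+22150·308110930001 = 13649314199066450
k=4:  x_4 = 392499·241866463828532499+314·22150·13649314199066450 = 189864690372162243720001,  y_4 = 392499·13649314199066450+22150·241866463828532499 = 10714684347621377411400

392499 22150
308110930001 17387705700
241866463828532499 13649314199066450
189864690372162243720001 10714684347621377411400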